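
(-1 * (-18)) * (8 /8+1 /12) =39 /2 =19.50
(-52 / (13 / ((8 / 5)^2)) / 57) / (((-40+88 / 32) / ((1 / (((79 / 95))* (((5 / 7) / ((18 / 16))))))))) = 0.01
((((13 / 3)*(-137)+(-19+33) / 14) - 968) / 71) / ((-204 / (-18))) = -2341 / 1207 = -1.94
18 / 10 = 9 / 5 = 1.80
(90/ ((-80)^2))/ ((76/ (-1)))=-9/ 48640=-0.00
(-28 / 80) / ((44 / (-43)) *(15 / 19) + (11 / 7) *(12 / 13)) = -520429 / 955680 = -0.54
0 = 0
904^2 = 817216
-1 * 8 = -8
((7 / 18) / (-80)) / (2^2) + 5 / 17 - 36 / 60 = -0.31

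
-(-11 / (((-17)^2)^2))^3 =0.00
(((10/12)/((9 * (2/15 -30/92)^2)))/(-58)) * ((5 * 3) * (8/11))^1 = -2645000/5642791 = -0.47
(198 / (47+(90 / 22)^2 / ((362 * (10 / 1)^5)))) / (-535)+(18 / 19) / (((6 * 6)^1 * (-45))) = -12745505968667 / 1506716979540570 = -0.01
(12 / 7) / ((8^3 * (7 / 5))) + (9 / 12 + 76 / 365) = 2199107 / 2289280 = 0.96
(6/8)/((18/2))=1/12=0.08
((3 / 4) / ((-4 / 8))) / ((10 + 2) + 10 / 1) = -0.07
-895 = -895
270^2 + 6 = 72906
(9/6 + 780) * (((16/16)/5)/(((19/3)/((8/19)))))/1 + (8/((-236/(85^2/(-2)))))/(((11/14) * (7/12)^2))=3841052508/8200115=468.41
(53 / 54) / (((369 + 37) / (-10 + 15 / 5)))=-53 / 3132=-0.02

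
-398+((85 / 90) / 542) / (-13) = -398.00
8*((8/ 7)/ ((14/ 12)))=384/ 49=7.84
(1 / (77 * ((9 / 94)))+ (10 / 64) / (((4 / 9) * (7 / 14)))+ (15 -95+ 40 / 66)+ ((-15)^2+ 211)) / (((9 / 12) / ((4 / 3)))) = 15853393 / 24948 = 635.46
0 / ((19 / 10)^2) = 0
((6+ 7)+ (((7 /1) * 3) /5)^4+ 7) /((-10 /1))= -206981 /6250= -33.12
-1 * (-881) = 881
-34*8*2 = -544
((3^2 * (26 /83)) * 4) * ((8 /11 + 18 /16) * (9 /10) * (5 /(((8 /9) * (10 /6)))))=4634253 /73040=63.45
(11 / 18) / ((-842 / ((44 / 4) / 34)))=-121 / 515304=-0.00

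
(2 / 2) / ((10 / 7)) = 0.70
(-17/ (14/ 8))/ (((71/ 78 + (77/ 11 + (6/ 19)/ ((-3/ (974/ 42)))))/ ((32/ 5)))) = -3224832/ 283685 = -11.37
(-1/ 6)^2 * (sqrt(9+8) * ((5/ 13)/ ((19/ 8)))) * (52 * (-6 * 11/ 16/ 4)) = -55 * sqrt(17)/ 228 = -0.99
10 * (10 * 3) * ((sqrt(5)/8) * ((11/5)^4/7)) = 43923 * sqrt(5)/350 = 280.61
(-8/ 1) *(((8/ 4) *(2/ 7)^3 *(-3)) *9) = 3456/ 343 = 10.08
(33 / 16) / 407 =3 / 592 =0.01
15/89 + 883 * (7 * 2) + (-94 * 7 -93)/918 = 1009947055/81702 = 12361.35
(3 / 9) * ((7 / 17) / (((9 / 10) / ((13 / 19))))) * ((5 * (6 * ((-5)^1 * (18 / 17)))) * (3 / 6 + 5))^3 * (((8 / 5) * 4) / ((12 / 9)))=-529783254000000 / 1586899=-333848123.92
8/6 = 4/3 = 1.33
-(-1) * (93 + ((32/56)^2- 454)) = -17673/49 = -360.67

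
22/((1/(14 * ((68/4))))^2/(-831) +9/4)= 517782804/52955059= 9.78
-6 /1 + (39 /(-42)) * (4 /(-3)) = -100 /21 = -4.76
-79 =-79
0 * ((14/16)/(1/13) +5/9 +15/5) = 0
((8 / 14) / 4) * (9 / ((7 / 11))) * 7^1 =99 / 7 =14.14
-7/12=-0.58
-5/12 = -0.42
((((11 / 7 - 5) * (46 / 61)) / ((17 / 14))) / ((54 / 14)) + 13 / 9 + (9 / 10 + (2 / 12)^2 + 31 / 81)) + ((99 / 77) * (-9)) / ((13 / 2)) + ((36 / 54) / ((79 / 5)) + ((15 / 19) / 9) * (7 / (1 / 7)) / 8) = 459926884637 / 458929369080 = 1.00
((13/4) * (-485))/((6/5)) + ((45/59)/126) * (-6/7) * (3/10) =-91138883/69384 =-1313.54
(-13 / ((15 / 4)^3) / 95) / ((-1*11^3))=832 / 426751875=0.00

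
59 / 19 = 3.11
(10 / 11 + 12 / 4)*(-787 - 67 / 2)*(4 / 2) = -70563 / 11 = -6414.82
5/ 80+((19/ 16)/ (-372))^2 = 2214505/ 35426304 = 0.06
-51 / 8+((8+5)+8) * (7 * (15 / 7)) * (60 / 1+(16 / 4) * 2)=171309 / 8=21413.62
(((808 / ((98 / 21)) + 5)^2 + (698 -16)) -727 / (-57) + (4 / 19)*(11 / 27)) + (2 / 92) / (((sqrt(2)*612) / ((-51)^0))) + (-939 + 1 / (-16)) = sqrt(2) / 56304 + 12665289599 / 402192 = 31490.66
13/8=1.62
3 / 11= 0.27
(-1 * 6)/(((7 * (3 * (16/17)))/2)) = -17/28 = -0.61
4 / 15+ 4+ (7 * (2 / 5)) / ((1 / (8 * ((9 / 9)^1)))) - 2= 74 / 3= 24.67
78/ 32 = 39/ 16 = 2.44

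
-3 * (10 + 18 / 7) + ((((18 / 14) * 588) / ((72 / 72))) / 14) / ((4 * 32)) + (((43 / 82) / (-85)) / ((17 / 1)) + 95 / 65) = -12363312571 / 345042880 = -35.83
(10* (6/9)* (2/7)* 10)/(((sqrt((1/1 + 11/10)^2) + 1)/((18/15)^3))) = 2304/217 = 10.62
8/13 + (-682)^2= 6046620/13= 465124.62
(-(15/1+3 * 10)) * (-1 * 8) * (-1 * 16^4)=-23592960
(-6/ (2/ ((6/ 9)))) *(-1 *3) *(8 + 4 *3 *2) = 192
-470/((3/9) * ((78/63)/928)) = -1056849.23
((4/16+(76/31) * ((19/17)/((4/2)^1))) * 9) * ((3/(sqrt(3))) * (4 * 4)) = 122940 * sqrt(3)/527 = 404.06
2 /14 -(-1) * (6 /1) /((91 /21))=139 /91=1.53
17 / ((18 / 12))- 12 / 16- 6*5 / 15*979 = -23369 / 12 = -1947.42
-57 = -57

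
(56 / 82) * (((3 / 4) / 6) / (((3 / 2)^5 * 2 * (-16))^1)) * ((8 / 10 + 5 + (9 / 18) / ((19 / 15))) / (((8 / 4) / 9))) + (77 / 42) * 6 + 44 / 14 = 83233007 / 5889240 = 14.13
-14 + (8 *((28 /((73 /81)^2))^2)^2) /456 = 379442140681861901686 /15322741745987539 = 24763.33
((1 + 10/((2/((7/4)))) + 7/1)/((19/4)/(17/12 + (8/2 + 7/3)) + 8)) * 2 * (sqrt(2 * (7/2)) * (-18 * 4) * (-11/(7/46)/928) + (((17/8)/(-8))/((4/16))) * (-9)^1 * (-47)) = -4978569/2848 + 1576443 * sqrt(7)/72268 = -1690.38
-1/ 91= -0.01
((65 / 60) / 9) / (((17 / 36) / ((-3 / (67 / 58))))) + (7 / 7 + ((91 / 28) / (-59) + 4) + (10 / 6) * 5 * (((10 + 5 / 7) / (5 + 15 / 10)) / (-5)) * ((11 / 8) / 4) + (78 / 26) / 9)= 1077826279 / 293533968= 3.67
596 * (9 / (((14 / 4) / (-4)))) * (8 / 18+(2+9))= -491104 / 7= -70157.71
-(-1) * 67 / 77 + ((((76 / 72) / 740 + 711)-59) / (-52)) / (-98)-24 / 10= -1.40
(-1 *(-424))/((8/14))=742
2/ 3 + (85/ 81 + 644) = 52303/ 81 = 645.72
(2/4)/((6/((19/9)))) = 19/108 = 0.18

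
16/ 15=1.07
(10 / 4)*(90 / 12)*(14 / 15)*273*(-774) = -3697785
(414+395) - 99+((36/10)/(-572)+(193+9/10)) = 903.89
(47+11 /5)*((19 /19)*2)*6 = 2952 /5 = 590.40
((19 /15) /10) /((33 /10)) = 19 /495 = 0.04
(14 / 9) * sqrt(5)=14 * sqrt(5) / 9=3.48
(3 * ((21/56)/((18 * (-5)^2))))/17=1/6800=0.00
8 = 8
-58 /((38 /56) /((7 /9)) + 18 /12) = -11368 /465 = -24.45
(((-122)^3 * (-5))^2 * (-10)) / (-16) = 51520374361000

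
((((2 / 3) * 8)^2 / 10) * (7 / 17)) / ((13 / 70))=12544 / 1989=6.31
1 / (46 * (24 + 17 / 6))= 3 / 3703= 0.00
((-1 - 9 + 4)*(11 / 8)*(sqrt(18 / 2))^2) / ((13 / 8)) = -594 / 13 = -45.69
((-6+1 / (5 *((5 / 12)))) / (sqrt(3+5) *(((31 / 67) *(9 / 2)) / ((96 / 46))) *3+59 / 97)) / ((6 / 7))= 529430792576 / 9636065071225 - 5210341313688 *sqrt(2) / 9636065071225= -0.71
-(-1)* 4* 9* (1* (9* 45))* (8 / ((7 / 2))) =233280 / 7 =33325.71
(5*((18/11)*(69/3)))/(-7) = -2070/77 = -26.88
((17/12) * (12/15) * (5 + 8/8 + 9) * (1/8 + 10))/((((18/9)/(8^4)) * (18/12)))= 235008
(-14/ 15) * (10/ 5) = -28/ 15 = -1.87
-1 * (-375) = 375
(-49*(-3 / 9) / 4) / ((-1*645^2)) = -49 / 4992300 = -0.00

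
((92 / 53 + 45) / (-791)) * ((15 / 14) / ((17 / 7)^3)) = -260085 / 58847914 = -0.00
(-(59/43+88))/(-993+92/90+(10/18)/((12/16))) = 518805/5754131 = 0.09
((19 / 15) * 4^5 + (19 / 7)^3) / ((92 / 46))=6776293 / 10290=658.53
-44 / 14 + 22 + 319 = 2365 / 7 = 337.86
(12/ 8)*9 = 27/ 2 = 13.50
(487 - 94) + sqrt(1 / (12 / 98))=395.86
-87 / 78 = -1.12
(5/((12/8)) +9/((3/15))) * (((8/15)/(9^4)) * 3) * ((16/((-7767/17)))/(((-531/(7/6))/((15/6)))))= 552160/243534432573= 0.00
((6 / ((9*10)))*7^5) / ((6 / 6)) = 16807 / 15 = 1120.47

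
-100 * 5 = -500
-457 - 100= -557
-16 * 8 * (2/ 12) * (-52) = 3328/ 3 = 1109.33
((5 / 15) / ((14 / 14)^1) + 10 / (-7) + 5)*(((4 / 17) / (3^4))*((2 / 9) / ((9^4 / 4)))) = 2624 / 1707519933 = 0.00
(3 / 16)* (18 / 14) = 27 / 112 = 0.24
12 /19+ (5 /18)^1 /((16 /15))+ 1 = 3451 /1824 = 1.89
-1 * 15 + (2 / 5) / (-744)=-27901 / 1860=-15.00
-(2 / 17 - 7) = 117 / 17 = 6.88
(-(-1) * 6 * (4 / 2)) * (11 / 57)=44 / 19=2.32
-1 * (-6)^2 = -36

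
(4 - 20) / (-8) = 2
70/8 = 35/4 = 8.75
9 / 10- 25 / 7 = -2.67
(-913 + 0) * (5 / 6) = -4565 / 6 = -760.83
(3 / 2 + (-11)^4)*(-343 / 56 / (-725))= 286993 / 2320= 123.70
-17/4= -4.25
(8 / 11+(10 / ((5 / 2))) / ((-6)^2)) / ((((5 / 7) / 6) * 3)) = 1162 / 495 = 2.35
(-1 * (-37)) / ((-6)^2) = 37 / 36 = 1.03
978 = 978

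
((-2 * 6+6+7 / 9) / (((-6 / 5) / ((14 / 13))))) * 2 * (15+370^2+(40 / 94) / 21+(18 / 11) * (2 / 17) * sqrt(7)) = 13160 * sqrt(7) / 7293+1351351250 / 1053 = 1283339.29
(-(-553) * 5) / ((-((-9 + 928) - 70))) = -3.26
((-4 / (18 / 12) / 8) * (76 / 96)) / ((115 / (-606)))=1919 / 1380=1.39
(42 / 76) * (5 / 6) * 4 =35 / 19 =1.84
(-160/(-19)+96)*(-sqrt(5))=-1984*sqrt(5)/19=-233.49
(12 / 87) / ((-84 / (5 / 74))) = -5 / 45066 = -0.00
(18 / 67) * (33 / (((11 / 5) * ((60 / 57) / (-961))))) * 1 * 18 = -4436937 / 67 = -66222.94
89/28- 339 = -9403/28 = -335.82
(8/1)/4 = 2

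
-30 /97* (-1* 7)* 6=1260 /97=12.99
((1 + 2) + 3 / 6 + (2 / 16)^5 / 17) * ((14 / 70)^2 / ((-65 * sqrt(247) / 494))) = -1949697 * sqrt(247) / 452608000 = -0.07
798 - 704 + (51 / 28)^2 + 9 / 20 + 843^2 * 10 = 7106587.77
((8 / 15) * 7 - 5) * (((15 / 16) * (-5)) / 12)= 95 / 192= 0.49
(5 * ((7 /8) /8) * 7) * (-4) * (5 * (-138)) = 84525 /8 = 10565.62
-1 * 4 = -4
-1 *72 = -72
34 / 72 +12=449 / 36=12.47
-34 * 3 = -102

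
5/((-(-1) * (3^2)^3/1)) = 5/729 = 0.01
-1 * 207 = -207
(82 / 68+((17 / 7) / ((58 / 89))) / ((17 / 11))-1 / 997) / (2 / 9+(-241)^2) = 10179900 / 163502986087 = 0.00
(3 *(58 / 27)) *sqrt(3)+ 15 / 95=3 / 19+ 58 *sqrt(3) / 9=11.32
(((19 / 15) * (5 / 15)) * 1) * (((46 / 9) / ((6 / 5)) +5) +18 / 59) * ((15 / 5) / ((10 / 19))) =2750098 / 119475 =23.02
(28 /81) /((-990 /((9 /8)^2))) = -7 /15840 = -0.00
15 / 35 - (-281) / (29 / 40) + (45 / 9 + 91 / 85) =6799943 / 17255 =394.09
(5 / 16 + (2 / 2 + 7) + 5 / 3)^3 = 109902239 / 110592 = 993.76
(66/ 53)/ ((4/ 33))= 1089/ 106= 10.27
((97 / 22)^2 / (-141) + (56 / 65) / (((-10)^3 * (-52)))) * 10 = -496853099 / 360413625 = -1.38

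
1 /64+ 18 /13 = 1165 /832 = 1.40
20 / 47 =0.43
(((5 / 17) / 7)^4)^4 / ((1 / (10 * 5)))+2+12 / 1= 22640156154532970159687675365576384 / 1617154011038069297120003283646081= 14.00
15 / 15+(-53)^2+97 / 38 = 106877 / 38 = 2812.55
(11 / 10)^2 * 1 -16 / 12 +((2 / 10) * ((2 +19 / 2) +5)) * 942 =3108.48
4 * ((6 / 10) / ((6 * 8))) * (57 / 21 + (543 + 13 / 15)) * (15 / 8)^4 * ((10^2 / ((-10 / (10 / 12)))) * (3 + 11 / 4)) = -7424960625 / 458752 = -16185.13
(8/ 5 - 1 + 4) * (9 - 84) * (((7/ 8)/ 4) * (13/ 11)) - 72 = -56739/ 352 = -161.19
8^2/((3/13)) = 832/3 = 277.33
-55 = -55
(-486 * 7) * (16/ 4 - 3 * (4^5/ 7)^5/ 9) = 182395784875832280/ 2401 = 75966590952033.44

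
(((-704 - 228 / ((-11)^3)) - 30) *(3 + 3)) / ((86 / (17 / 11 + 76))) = -2499441834 / 629563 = -3970.12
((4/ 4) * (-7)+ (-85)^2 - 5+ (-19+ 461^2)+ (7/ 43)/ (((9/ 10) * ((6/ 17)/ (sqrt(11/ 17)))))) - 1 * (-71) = 35 * sqrt(187)/ 1161+ 219786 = 219786.41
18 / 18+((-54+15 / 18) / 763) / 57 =260627 / 260946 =1.00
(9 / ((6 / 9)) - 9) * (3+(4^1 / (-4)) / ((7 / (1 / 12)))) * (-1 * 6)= -2259 / 28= -80.68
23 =23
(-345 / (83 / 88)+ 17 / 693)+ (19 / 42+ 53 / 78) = -364.63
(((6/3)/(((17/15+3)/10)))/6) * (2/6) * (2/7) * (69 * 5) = 5750/217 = 26.50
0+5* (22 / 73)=1.51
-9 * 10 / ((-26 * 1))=45 / 13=3.46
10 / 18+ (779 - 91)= 6197 / 9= 688.56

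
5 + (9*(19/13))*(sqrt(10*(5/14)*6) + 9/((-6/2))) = -448/13 + 855*sqrt(42)/91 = 26.43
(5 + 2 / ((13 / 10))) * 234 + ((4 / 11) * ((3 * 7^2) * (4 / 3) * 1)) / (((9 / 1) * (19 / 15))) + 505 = 1279865 / 627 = 2041.25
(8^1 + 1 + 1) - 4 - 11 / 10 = 49 / 10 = 4.90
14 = 14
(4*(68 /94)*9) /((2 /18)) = 11016 /47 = 234.38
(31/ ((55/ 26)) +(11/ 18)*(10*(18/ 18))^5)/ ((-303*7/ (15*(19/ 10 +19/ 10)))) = -574887826/ 349965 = -1642.70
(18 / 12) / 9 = 1 / 6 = 0.17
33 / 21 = 11 / 7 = 1.57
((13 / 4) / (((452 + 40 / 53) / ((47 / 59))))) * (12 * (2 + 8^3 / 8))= 3205917 / 707882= 4.53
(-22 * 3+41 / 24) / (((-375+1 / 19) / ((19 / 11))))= 0.30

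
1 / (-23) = -1 / 23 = -0.04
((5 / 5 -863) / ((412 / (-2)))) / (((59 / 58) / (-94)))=-2349812 / 6077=-386.67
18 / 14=9 / 7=1.29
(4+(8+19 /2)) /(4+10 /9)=387 /92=4.21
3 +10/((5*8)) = 13/4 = 3.25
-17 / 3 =-5.67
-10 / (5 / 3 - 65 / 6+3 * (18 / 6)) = 60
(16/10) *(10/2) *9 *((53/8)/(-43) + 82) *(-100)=-25339500/43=-589290.70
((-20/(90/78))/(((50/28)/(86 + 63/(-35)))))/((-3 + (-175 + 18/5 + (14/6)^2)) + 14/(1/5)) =919464/111325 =8.26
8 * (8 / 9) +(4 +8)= 172 / 9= 19.11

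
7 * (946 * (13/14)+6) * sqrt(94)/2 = 6191 * sqrt(94)/2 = 30011.99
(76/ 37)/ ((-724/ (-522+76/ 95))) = 49514/ 33485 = 1.48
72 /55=1.31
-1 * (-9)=9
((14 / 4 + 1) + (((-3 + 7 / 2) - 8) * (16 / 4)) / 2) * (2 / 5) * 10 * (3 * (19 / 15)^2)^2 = -1824494 / 1875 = -973.06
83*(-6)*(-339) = 168822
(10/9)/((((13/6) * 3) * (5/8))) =32/117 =0.27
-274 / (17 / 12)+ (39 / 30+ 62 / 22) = -353979 / 1870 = -189.29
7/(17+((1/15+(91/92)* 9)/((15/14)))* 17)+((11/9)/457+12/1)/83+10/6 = 1044246748466/562870133127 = 1.86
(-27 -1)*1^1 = -28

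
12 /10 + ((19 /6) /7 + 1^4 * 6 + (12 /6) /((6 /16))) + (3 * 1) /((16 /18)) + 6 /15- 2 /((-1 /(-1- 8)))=-347 /280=-1.24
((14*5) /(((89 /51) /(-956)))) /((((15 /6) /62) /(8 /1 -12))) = 338561664 /89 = 3804063.64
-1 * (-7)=7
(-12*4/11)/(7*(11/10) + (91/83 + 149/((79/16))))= -1049120/9370163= -0.11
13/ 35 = 0.37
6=6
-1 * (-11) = 11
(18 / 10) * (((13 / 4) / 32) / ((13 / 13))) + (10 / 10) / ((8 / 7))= 677 / 640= 1.06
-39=-39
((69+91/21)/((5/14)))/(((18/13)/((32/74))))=64064/999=64.13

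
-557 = -557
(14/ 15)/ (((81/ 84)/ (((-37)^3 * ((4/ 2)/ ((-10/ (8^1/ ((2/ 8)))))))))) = 635391232/ 2025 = 313773.45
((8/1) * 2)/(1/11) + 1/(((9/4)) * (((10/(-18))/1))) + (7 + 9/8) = 7333/40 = 183.32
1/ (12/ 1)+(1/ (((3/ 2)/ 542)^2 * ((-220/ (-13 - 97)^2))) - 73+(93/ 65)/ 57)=-319265955959/ 44460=-7180970.67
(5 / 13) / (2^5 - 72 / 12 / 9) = 15 / 1222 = 0.01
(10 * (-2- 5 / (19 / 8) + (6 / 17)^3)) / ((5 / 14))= -10615080 / 93347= -113.72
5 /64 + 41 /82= 37 /64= 0.58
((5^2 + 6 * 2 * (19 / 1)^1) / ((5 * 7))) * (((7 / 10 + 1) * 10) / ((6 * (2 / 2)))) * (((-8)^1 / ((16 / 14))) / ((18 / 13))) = -103.54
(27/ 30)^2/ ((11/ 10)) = 81/ 110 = 0.74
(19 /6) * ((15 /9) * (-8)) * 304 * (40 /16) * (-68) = 19638400 /9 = 2182044.44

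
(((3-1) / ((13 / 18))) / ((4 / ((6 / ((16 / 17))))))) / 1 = 459 / 104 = 4.41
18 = 18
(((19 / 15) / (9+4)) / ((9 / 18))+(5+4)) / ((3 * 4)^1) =1793 / 2340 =0.77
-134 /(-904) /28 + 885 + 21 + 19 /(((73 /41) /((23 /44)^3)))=4463937630319 /4918779712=907.53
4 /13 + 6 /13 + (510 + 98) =7914 /13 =608.77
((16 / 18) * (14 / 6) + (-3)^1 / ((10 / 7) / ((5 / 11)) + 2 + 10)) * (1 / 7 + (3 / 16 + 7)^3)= 8168719507 / 11722752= 696.83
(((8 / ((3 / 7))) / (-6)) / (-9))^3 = 21952 / 531441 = 0.04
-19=-19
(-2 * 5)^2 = 100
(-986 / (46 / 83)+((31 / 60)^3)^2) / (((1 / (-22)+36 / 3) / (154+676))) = -1743005060142202681 / 14111107200000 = -123520.08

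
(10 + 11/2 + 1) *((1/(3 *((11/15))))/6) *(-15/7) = -75/28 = -2.68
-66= -66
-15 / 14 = -1.07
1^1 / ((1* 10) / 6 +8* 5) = 3 / 125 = 0.02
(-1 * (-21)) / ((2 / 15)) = 157.50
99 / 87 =33 / 29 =1.14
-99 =-99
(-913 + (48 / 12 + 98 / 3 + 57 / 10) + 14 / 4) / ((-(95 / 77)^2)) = 77118503 / 135375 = 569.67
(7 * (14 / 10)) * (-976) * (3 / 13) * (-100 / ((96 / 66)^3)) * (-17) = -1014481545 / 832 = -1219328.78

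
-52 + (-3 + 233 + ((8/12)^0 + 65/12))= 184.42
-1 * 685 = -685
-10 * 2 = -20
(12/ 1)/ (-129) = -4/ 43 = -0.09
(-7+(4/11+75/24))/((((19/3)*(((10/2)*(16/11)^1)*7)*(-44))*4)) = 927/14981120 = 0.00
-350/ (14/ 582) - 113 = -14663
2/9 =0.22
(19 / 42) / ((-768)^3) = -19 / 19025362944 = -0.00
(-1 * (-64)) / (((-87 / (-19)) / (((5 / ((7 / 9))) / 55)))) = 3648 / 2233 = 1.63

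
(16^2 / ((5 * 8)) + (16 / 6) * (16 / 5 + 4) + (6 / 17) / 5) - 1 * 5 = 1757 / 85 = 20.67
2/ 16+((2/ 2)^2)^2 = 9/ 8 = 1.12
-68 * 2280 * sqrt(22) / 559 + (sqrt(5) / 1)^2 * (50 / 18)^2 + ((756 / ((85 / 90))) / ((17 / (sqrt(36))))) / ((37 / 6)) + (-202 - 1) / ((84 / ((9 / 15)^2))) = 7234301729 / 86613300 - 155040 * sqrt(22) / 559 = -1217.37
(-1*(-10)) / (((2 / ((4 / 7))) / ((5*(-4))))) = -400 / 7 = -57.14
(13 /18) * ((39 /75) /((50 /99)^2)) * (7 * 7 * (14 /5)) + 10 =66251063 /312500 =212.00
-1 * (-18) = 18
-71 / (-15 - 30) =71 / 45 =1.58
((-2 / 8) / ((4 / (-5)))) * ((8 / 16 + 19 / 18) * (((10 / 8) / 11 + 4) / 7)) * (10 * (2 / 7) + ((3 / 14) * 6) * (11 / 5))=36019 / 22176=1.62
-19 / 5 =-3.80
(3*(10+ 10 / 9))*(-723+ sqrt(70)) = -24100+ 100*sqrt(70) / 3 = -23821.11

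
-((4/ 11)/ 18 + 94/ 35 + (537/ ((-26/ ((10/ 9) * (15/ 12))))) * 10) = 284.15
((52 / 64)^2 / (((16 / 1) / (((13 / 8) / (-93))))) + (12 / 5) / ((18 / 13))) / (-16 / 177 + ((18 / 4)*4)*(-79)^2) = 1557601357 / 100990666342400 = 0.00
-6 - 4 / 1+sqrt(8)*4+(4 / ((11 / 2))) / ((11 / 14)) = -1098 / 121+8*sqrt(2) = 2.24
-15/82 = -0.18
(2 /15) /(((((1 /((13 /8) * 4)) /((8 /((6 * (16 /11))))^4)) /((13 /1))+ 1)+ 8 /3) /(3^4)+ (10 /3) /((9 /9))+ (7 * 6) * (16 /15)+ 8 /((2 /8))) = 400841298 /241042330273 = 0.00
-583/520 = -1.12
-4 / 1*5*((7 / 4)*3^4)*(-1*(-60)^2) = 10206000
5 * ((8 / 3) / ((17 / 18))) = 14.12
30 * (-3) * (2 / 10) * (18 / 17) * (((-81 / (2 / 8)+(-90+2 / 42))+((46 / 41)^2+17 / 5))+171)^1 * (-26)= -118081.49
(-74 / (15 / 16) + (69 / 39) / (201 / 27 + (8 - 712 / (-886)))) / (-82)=995733637 / 1035848190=0.96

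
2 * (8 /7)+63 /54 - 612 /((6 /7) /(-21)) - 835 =594823 /42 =14162.45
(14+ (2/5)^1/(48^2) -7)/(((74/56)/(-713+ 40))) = -3565.17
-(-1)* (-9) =-9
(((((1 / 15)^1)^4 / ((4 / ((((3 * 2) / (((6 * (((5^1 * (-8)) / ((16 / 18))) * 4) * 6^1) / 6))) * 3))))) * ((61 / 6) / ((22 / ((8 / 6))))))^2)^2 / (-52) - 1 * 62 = -6749023234411642620150000000000013845841 / 108855213458252300325000000000000000000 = -62.00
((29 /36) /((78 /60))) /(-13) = -145 /3042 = -0.05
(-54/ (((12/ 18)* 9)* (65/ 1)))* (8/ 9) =-8/ 65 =-0.12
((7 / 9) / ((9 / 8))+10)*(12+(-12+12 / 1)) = 3464 / 27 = 128.30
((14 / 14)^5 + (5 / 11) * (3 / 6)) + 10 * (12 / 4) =687 / 22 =31.23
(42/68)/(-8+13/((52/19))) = -42/221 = -0.19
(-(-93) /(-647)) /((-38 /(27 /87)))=837 /712994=0.00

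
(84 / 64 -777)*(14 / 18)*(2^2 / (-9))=9653 / 36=268.14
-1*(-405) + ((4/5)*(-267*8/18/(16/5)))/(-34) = 405.87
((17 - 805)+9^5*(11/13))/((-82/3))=-1799.14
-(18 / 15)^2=-36 / 25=-1.44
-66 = -66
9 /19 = 0.47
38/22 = 19/11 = 1.73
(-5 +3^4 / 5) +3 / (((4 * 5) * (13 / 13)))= 227 / 20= 11.35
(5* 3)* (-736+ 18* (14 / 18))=-10830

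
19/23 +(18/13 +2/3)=2581/897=2.88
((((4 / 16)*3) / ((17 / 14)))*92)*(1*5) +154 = 7448 / 17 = 438.12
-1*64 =-64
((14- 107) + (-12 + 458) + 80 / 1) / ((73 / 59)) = 25547 / 73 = 349.96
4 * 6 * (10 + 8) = 432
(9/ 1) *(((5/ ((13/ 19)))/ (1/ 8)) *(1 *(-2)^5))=-16836.92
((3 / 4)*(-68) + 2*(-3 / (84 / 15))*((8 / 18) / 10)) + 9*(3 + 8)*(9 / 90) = -8641 / 210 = -41.15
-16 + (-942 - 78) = -1036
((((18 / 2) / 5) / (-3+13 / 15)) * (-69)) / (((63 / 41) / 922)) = 3912507 / 112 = 34933.10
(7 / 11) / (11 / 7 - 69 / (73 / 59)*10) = -3577 / 3125837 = -0.00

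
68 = 68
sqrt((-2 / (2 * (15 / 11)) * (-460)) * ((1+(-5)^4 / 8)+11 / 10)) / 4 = sqrt(24356310) / 120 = 41.13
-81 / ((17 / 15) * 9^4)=-5 / 459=-0.01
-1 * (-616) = 616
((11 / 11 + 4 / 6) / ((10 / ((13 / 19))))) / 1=13 / 114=0.11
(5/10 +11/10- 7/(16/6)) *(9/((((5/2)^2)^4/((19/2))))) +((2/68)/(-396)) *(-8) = -186839083/3287109375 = -0.06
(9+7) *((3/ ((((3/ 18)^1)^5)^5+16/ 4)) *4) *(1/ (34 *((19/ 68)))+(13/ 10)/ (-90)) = 235478598989231073263616/ 54017547256866432614875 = 4.36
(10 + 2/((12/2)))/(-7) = -31/21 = -1.48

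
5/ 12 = 0.42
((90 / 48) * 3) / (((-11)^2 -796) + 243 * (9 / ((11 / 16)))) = 55 / 24504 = 0.00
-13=-13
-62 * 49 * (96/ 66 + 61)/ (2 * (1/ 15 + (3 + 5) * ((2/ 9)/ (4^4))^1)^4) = -3231084627.66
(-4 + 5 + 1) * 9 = 18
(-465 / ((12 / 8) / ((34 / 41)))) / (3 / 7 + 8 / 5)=-368900 / 2911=-126.73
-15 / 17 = -0.88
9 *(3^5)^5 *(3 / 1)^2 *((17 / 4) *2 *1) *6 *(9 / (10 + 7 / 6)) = 189008059262887782 / 67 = 2821015809893847.49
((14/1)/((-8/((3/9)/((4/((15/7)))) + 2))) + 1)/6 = -15/32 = -0.47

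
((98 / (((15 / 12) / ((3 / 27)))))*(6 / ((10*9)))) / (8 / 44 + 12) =2156 / 45225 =0.05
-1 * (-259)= 259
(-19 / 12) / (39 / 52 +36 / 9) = -1 / 3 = -0.33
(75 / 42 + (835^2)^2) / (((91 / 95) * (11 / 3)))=1939629575500875 / 14014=138406563115.52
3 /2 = 1.50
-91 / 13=-7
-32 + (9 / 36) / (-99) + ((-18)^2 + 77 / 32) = 294.40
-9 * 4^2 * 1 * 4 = -576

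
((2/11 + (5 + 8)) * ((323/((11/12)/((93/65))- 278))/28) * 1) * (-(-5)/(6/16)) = -174226200/23834041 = -7.31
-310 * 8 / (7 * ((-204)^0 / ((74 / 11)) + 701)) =-36704 / 72639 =-0.51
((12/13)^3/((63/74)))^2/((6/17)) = 2.42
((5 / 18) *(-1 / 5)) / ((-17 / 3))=1 / 102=0.01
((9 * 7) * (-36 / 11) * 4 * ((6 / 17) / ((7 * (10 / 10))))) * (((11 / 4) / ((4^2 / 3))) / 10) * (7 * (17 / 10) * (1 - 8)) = 178.60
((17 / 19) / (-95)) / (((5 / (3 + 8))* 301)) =-0.00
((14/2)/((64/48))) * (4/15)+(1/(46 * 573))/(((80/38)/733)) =297995/210864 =1.41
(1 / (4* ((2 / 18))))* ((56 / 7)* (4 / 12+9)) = 168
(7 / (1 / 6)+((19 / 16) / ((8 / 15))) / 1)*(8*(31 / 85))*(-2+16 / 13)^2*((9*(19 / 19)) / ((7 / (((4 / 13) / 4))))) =464535 / 61516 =7.55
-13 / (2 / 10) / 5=-13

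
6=6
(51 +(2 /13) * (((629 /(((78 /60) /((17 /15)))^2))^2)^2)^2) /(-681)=-156277995425412813967215912446655015594386787095 /253585359659201090640434598933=-616273729821935418.34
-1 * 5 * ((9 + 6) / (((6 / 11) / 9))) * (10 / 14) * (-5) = 61875 / 14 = 4419.64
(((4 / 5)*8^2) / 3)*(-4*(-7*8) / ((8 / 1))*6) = 14336 / 5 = 2867.20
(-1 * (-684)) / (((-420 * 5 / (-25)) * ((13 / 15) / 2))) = 1710 / 91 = 18.79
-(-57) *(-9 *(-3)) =1539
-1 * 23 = -23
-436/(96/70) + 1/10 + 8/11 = -209279/660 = -317.09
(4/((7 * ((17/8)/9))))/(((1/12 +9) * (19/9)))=31104/246449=0.13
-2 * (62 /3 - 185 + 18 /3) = 950 /3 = 316.67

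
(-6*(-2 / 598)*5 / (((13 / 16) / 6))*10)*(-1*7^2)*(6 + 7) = -1411200 / 299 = -4719.73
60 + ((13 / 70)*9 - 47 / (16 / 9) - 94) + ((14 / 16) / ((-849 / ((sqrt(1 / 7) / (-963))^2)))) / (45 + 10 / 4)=-492298543757179 / 8377258029840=-58.77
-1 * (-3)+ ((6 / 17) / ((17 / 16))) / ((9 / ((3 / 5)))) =4367 / 1445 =3.02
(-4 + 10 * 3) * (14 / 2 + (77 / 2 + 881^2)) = 20181369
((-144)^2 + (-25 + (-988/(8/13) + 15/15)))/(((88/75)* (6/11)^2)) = 10508575/192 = 54732.16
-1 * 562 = -562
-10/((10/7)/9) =-63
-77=-77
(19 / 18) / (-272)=-19 / 4896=-0.00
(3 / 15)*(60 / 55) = 12 / 55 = 0.22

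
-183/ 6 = -30.50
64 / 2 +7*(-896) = -6240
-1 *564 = -564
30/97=0.31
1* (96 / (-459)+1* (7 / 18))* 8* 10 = 2200 / 153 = 14.38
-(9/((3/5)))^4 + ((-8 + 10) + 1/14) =-708721/14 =-50622.93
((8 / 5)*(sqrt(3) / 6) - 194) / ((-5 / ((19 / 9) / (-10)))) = -1843 / 225 + 38*sqrt(3) / 3375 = -8.17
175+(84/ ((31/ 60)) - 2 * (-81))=15487/ 31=499.58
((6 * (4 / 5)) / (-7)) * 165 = -113.14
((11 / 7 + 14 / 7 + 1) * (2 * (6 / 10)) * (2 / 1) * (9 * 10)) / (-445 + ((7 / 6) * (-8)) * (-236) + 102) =20736 / 39053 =0.53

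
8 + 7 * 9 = 71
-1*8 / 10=-4 / 5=-0.80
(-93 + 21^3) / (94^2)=2292 / 2209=1.04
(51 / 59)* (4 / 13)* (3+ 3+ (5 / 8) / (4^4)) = 626943 / 392704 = 1.60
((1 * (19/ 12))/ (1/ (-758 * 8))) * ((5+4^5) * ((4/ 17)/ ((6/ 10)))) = -197595440/ 51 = -3874420.39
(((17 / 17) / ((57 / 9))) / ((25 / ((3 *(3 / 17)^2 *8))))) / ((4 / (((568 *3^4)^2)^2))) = 725852593471390359552 / 137275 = 5287580356739321.50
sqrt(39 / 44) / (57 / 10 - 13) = -5*sqrt(429) / 803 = -0.13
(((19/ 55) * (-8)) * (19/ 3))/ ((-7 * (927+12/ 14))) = 2888/ 1071675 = 0.00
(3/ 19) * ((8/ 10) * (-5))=-12/ 19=-0.63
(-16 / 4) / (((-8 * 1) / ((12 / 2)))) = 3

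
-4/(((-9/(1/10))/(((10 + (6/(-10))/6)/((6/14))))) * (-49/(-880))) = 1936/105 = 18.44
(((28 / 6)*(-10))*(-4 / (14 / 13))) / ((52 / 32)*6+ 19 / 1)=416 / 69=6.03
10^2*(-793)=-79300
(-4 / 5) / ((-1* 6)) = 2 / 15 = 0.13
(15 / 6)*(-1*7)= -35 / 2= -17.50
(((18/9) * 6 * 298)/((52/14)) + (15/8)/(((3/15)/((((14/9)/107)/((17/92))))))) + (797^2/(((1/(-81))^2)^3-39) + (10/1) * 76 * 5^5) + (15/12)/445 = 328204417648723838820983785/139088757875122799484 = 2359676.10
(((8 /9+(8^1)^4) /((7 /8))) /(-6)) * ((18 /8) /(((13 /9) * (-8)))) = 13827 /91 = 151.95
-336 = -336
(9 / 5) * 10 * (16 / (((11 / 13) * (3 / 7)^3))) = 142688 / 33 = 4323.88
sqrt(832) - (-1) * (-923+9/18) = -1845/2+8 * sqrt(13) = -893.66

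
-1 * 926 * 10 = -9260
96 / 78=16 / 13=1.23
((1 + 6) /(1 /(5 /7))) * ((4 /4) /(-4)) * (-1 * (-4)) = -5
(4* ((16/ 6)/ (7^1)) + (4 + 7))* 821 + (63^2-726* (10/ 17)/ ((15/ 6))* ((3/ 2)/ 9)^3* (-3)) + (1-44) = 1691040/ 119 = 14210.42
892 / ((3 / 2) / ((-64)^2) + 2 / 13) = 5784.23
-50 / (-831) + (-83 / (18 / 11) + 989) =4678553 / 4986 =938.34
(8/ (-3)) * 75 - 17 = -217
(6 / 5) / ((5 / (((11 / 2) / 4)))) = 33 / 100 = 0.33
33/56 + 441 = 24729/56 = 441.59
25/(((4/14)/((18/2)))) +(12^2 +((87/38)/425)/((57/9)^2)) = 2715392754/2915075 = 931.50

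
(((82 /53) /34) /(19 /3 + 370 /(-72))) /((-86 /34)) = -1476 /97997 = -0.02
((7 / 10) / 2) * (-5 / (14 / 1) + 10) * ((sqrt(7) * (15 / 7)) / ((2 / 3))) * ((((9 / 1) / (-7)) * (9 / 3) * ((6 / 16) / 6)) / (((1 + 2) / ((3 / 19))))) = -32805 * sqrt(7) / 238336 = -0.36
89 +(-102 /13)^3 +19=-823932 /2197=-375.03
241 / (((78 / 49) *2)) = 11809 / 156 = 75.70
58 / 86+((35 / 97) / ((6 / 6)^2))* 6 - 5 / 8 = 2.21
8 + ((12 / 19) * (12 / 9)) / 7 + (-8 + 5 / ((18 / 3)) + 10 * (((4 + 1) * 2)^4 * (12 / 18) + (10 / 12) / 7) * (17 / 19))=47601611 / 798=59651.14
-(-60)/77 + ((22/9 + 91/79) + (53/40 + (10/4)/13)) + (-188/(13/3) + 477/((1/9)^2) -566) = 1082754647783/28468440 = 38033.51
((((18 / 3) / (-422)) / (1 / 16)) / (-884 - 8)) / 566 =6 / 13315999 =0.00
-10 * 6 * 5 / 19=-300 / 19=-15.79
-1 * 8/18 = -4/9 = -0.44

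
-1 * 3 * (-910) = 2730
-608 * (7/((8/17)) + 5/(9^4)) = -59340724/6561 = -9044.46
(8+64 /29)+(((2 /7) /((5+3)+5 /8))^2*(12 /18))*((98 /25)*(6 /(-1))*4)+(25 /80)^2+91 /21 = 12873827717 /883641600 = 14.57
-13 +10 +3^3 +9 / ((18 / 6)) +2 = 29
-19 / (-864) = 19 / 864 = 0.02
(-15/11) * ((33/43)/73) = -0.01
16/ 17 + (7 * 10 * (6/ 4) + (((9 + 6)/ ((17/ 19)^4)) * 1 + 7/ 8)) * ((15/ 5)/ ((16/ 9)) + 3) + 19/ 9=58600724213/ 96216192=609.05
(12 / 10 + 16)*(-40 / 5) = -688 / 5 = -137.60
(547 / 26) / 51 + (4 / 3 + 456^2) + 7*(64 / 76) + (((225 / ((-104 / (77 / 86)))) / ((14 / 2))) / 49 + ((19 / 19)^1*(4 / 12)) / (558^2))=528764552676727421 / 2542826342448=207943.63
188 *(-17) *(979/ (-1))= 3128884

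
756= 756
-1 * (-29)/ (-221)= -29/ 221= -0.13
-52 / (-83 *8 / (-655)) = -8515 / 166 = -51.30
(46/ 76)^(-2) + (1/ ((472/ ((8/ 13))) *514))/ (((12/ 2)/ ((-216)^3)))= -159618596/ 104275951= -1.53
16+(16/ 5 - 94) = -374/ 5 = -74.80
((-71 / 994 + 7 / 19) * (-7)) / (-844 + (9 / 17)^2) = 22831 / 9265730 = 0.00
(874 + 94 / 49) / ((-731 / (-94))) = 4034480 / 35819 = 112.64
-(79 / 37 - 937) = 34590 / 37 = 934.86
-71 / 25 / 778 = -71 / 19450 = -0.00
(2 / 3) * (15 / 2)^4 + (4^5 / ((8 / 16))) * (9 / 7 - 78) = -8680083 / 56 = -155001.48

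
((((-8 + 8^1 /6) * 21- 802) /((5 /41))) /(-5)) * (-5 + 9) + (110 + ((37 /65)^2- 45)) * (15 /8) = 106503843 /16900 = 6302.00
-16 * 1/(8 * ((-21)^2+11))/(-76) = 1/17176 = 0.00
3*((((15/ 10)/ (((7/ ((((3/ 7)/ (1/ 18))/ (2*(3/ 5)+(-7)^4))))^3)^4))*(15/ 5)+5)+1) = 31086760628632145261223491629569266662404024913142048113981100444576178/ 1727042257146230292290193979420514814577888813086974368102644469143121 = 18.00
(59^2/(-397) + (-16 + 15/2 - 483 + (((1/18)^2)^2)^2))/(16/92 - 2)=273.96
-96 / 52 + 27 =327 / 13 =25.15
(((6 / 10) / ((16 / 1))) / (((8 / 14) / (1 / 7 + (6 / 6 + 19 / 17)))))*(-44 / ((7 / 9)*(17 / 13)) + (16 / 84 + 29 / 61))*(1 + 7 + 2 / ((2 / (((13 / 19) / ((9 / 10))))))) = -26698621489 / 482329440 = -55.35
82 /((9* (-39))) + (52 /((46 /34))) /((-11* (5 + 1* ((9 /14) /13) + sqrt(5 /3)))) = -204820278814 /210291098589 + 29281616* sqrt(15) /599119939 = -0.78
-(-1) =1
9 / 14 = 0.64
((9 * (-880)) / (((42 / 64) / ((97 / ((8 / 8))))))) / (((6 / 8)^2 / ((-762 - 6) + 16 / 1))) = 32865648640 / 21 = 1565030887.62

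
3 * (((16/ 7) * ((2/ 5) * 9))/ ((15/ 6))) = 1728/ 175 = 9.87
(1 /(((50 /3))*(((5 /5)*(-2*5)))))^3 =-27 /125000000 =-0.00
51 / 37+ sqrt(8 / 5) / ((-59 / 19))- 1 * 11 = -356 / 37- 38 * sqrt(10) / 295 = -10.03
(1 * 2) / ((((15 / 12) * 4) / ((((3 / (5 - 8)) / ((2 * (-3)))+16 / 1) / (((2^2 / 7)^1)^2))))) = 4753 / 240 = 19.80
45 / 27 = 5 / 3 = 1.67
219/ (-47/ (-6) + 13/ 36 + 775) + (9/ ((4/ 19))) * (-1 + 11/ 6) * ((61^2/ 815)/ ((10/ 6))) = 719665137/ 7353256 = 97.87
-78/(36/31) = -403/6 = -67.17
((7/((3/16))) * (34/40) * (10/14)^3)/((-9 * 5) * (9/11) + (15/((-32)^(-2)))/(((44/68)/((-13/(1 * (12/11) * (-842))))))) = 1574540/40728849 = 0.04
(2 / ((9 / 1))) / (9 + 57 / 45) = 5 / 231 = 0.02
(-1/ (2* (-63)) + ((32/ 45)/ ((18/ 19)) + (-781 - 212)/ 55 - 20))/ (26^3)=-2326151/ 1096215120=-0.00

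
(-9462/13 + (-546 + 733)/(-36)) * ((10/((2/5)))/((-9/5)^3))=1072071875/341172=3142.32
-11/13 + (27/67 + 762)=663316/871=761.56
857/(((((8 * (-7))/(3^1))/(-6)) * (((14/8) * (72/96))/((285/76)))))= 38565/49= 787.04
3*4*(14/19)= 168/19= 8.84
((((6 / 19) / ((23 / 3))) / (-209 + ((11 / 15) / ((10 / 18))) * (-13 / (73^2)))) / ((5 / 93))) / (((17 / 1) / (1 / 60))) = -1486791 / 413712897532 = -0.00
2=2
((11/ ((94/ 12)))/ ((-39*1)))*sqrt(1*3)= -22*sqrt(3)/ 611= -0.06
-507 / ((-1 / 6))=3042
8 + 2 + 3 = 13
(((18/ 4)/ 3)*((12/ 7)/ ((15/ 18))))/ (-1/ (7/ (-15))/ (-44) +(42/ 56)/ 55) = -88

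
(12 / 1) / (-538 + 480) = -0.21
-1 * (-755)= 755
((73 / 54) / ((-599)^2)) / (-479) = -73 / 9280746666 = -0.00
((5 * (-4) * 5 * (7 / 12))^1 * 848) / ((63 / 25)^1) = -530000 / 27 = -19629.63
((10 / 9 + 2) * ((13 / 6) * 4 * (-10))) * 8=-58240 / 27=-2157.04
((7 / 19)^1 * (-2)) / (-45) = 14 / 855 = 0.02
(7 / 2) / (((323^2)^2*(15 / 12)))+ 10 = 544227012064 / 54422701205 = 10.00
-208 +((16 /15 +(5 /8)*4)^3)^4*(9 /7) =5448515.19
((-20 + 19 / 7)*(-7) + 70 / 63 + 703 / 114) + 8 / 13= 128.89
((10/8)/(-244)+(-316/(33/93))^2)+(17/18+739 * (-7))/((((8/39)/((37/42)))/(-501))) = 59130272806601/4960032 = 11921349.06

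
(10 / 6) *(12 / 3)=20 / 3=6.67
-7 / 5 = -1.40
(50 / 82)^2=625 / 1681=0.37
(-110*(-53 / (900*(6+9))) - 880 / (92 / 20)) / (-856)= 5926591 / 26578800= 0.22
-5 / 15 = -0.33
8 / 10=4 / 5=0.80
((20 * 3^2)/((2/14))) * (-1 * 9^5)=-74401740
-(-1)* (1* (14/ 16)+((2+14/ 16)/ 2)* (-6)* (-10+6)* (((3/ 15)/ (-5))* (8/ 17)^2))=32911/ 57800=0.57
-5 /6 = -0.83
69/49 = 1.41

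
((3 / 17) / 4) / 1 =3 / 68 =0.04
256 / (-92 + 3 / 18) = -1536 / 551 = -2.79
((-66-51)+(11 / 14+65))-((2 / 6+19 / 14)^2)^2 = -184774969 / 3111696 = -59.38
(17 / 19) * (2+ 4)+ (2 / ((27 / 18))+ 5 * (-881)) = -250703 / 57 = -4398.30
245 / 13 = 18.85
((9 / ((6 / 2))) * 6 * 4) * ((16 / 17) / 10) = 576 / 85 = 6.78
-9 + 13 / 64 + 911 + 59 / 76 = 1098023 / 1216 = 902.98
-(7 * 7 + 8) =-57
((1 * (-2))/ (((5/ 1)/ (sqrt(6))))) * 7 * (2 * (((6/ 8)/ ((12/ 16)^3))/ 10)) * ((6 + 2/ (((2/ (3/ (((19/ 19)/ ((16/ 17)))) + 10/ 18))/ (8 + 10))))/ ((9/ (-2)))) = 508928 * sqrt(6)/ 34425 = 36.21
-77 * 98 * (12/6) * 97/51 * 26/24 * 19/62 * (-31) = 90397307/306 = 295416.04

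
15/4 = 3.75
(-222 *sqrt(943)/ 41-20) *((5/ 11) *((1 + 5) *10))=-66600 *sqrt(943)/ 451-6000/ 11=-5080.21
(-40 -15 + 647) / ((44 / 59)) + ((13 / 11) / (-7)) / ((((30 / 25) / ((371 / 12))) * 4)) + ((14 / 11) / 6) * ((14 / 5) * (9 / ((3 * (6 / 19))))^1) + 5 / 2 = 12685831 / 15840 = 800.87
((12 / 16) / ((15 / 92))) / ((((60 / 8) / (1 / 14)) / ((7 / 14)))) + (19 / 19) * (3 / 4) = 1621 / 2100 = 0.77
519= 519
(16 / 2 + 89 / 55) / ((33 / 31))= 16399 / 1815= 9.04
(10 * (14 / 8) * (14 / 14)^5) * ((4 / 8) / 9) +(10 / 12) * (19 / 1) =605 / 36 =16.81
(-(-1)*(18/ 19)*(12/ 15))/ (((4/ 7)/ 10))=252/ 19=13.26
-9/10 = -0.90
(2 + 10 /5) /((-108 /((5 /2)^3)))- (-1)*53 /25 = 8323 /5400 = 1.54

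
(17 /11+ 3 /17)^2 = 103684 /34969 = 2.97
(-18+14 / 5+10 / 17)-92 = -9062 / 85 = -106.61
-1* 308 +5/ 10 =-615/ 2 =-307.50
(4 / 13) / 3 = 4 / 39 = 0.10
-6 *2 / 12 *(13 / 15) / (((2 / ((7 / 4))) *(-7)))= 13 / 120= 0.11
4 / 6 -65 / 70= -11 / 42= -0.26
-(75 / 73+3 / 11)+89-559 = -378454 / 803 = -471.30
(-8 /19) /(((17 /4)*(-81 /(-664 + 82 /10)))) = -34976 /43605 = -0.80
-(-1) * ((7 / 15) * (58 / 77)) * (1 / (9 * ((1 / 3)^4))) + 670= 37024 / 55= 673.16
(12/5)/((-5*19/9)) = -108/475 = -0.23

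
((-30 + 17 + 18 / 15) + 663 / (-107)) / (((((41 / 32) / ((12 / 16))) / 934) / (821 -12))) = -7959853.64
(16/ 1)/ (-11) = -16/ 11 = -1.45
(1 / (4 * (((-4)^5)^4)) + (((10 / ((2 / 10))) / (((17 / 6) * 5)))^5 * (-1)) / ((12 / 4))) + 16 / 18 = -181.66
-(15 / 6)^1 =-5 / 2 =-2.50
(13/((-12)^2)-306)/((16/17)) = -748867/2304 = -325.03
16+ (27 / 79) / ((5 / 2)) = 6374 / 395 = 16.14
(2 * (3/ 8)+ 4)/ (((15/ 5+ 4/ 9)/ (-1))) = -171/ 124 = -1.38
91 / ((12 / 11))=1001 / 12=83.42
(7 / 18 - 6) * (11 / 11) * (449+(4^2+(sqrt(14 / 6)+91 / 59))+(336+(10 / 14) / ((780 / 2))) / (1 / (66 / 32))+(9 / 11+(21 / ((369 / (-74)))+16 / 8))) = -27191206020085 / 4184212032 - 101 * sqrt(21) / 54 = -6507.10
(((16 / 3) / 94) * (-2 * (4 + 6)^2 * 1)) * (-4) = 45.39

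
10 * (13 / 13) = 10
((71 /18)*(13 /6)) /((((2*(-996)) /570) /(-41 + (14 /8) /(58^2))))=48374849965 /482478336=100.26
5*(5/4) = 6.25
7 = 7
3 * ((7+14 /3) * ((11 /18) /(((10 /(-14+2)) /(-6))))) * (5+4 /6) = 2618 /3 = 872.67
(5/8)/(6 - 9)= -5/24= -0.21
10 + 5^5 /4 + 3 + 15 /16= 795.19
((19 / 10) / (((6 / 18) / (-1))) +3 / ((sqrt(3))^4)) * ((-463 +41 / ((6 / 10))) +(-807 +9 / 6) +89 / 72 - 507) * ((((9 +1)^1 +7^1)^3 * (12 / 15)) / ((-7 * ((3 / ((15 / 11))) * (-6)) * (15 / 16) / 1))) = 27758656346 / 66825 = 415393.29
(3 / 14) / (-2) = -3 / 28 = -0.11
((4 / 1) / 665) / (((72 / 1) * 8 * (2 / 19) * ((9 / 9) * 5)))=1 / 50400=0.00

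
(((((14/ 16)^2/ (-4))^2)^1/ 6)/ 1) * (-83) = -199283/ 393216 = -0.51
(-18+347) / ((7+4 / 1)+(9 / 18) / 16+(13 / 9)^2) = 852768 / 34001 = 25.08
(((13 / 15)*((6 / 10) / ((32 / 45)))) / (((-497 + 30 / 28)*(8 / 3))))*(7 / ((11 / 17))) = -292383 / 48878720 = -0.01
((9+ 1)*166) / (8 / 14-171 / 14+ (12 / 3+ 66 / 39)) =-302120 / 1083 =-278.97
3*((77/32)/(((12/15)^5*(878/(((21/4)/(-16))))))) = -15159375/1841299456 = -0.01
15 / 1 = 15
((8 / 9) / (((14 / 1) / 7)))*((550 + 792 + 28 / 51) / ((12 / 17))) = 68470 / 81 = 845.31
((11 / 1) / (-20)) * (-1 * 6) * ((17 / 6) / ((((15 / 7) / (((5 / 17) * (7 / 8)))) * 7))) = 77 / 480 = 0.16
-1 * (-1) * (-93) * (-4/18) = 20.67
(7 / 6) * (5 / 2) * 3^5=2835 / 4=708.75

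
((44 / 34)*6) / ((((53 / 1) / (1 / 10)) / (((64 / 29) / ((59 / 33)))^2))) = 294395904 / 13188482105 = 0.02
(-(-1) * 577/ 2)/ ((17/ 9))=5193/ 34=152.74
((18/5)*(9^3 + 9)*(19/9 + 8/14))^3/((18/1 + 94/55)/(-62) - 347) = -5292654752921050944/5077917775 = -1042288392.10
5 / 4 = 1.25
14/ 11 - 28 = -294/ 11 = -26.73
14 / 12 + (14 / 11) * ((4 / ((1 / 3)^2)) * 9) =27293 / 66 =413.53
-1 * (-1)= 1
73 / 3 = 24.33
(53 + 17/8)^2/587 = 194481/37568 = 5.18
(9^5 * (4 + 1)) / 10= 59049 / 2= 29524.50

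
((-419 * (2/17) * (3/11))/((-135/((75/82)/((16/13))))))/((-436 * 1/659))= -17947865/160454976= -0.11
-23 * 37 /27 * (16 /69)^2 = -9472 /5589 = -1.69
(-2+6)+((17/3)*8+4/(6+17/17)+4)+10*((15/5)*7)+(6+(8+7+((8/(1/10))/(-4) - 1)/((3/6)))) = 5101/21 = 242.90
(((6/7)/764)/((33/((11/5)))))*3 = 0.00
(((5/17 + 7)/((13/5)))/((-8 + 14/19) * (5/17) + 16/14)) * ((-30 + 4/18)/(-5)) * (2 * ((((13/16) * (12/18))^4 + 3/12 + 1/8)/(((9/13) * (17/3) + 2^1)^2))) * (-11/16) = 7134555233/23472820224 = 0.30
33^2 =1089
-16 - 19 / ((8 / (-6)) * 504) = -10733 / 672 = -15.97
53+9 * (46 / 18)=76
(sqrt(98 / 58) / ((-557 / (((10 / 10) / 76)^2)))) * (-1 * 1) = 7 * sqrt(29) / 93299728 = 0.00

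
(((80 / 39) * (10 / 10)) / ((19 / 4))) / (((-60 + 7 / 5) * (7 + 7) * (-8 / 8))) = 800 / 1519791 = 0.00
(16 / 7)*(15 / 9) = 80 / 21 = 3.81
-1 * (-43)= 43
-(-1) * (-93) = -93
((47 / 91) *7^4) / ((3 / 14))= 225694 / 39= 5787.03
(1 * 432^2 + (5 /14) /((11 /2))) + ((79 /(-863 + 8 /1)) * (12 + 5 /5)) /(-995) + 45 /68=831300460152397 /4454396100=186624.73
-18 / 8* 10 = -45 / 2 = -22.50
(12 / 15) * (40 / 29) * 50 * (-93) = -148800 / 29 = -5131.03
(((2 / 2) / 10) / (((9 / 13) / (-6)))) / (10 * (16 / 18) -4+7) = -39 / 535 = -0.07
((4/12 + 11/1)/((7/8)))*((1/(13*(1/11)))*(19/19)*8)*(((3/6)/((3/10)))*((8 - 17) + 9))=0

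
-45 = -45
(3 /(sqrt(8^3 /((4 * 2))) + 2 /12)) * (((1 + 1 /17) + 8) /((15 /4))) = 0.89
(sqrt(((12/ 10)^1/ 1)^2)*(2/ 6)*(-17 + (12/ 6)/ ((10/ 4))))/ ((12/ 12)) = -162/ 25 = -6.48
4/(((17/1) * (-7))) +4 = 472/119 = 3.97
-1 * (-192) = 192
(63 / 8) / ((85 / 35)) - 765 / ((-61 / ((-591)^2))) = 36339222141 / 8296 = 4380330.54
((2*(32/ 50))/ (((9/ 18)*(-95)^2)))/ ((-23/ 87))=-5568/ 5189375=-0.00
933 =933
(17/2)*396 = 3366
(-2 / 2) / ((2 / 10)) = -5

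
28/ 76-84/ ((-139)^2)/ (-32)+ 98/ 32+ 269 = 1600146697/ 5873584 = 272.43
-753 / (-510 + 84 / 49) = 1757 / 1186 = 1.48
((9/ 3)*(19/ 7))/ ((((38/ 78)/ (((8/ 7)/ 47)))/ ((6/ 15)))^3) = 728911872/ 11248715912875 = 0.00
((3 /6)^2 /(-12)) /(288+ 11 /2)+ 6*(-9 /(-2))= 380375 /14088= 27.00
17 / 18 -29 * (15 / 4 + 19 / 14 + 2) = -51701 / 252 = -205.16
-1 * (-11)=11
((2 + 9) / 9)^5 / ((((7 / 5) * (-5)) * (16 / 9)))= -0.22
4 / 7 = 0.57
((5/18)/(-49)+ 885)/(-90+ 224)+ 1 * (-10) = -401315/118188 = -3.40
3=3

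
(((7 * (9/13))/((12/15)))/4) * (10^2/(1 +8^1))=875/52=16.83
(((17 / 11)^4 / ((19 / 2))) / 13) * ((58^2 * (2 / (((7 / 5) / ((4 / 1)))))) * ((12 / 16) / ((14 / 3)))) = 25286817960 / 177200023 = 142.70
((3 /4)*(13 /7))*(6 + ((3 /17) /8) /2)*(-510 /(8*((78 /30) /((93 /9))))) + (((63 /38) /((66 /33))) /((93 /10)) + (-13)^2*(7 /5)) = -9945936671 /5277440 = -1884.61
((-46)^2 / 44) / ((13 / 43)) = 22747 / 143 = 159.07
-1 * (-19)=19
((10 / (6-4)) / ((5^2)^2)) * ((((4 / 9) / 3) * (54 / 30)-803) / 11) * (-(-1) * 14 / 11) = -168574 / 226875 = -0.74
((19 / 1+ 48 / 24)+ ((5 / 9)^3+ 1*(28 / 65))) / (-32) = -511811 / 758160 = -0.68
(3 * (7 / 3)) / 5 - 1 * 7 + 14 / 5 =-14 / 5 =-2.80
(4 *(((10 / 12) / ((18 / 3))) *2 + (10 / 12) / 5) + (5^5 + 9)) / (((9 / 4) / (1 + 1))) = 225776 / 81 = 2787.36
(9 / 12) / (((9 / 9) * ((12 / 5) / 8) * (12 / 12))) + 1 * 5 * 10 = 105 / 2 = 52.50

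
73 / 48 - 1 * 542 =-25943 / 48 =-540.48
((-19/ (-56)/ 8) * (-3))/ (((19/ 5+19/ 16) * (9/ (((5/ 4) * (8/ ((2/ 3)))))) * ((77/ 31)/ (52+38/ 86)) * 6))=-158875/ 1061928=-0.15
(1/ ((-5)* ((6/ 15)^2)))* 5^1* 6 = -75/ 2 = -37.50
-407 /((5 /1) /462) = -188034 /5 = -37606.80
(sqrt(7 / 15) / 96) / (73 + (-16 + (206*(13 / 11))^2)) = 121*sqrt(105) / 10337156640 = 0.00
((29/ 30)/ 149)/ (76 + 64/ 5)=29/ 396936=0.00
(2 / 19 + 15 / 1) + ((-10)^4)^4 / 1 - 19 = 189999999999999926 / 19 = 9999999999999996.11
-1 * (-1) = 1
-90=-90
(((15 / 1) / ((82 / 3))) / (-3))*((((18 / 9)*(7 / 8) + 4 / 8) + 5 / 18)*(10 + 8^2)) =-16835 / 492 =-34.22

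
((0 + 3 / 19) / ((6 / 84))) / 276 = 7 / 874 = 0.01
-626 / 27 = -23.19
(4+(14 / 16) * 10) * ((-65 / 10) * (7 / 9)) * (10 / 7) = -1105 / 12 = -92.08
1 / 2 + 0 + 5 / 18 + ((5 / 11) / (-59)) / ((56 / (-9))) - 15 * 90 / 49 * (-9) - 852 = -1381271653 / 2289672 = -603.26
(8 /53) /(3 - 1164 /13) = -104 /59625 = -0.00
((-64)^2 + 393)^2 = 20151121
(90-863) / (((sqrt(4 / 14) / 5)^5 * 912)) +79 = 79-118365625 * sqrt(14) / 7296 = -60623.25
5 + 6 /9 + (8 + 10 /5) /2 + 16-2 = 74 /3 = 24.67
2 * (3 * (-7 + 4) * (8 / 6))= -24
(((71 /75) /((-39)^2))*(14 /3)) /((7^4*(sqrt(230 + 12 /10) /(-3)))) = -71*sqrt(5) /665171325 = -0.00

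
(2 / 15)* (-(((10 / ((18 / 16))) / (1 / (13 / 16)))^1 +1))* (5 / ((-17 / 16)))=2368 / 459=5.16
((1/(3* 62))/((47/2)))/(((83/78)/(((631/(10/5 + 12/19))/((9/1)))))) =0.01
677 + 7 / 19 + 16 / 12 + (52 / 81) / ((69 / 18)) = 8009978 / 11799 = 678.87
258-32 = 226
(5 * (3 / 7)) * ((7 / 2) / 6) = 5 / 4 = 1.25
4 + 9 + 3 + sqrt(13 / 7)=sqrt(91) / 7 + 16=17.36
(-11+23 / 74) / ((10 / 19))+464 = 328331 / 740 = 443.69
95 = 95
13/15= 0.87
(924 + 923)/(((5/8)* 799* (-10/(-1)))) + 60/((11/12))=65.82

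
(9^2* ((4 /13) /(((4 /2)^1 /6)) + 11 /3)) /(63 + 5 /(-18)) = 86994 /14677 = 5.93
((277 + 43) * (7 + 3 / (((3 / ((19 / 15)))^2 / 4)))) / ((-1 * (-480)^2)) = -6169 / 486000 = -0.01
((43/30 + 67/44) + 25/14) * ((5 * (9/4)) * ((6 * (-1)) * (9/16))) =-1774467/9856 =-180.04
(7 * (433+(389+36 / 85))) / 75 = 163114 / 2125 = 76.76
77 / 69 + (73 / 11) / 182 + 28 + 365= 54447425 / 138138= 394.15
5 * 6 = 30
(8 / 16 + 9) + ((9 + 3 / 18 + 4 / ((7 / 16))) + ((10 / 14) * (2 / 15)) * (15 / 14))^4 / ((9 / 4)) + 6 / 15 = 4293448821524747 / 84050798580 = 51081.59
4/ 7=0.57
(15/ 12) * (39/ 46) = 195/ 184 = 1.06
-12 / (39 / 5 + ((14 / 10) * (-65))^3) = 15 / 941954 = 0.00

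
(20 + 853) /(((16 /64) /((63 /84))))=2619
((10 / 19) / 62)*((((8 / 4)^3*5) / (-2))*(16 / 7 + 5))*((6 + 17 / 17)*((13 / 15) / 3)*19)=-4420 / 93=-47.53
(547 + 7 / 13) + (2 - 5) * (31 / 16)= 541.73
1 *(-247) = -247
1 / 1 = 1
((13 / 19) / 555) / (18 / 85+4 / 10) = 17 / 8436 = 0.00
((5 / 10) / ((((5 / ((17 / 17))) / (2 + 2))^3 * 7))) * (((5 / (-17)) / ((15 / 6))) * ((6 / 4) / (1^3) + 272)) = -17504 / 14875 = -1.18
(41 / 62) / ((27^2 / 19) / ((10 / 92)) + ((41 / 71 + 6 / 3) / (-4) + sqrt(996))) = 1752607809130 / 926323189272757 - 29844736400 * sqrt(249) / 2778969567818271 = 0.00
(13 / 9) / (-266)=-13 / 2394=-0.01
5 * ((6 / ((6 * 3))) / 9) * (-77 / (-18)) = 0.79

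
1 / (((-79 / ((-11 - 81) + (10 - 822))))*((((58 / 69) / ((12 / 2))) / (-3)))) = -561384 / 2291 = -245.04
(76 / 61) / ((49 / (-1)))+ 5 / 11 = 14109 / 32879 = 0.43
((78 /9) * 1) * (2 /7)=52 /21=2.48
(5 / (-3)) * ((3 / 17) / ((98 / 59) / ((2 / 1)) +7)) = -295 / 7854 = -0.04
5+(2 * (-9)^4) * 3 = 39371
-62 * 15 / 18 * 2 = -310 / 3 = -103.33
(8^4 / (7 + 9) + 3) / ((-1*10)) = -25.90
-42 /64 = -21 /32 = -0.66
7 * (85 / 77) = 85 / 11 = 7.73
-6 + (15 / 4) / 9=-67 / 12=-5.58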